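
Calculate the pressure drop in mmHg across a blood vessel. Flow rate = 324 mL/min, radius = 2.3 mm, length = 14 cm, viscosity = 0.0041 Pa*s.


dP = 8*mu*L*Q / (pi*r^4)
Q = 324 mL/min = 5.4e-06 m^3/s
dP = 282.055 Pa = 282.055 / 133.322 mmHg = 2.116 mmHg


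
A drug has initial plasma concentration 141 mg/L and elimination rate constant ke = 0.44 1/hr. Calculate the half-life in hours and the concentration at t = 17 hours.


t_half = ln(2) / ke = 0.693147 / 0.44 = 1.575 hr
C(t) = C0 * exp(-ke*t) = 141 * exp(-0.44*17)
C(17) = 0.07956 mg/L


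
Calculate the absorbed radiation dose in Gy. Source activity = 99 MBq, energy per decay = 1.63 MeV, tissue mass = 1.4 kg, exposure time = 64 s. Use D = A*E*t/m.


A = 99 MBq = 9.9000e+07 Bq
E = 1.63 MeV = 2.61126e-13 J
D = A*E*t/m = 9.9000e+07*2.61126e-13*64/1.4
D = 0.001182 Gy


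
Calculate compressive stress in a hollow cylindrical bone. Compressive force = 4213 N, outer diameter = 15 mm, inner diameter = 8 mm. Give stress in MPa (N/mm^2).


A = pi*(r_o^2 - r_i^2)
r_o = 7.5 mm, r_i = 4 mm
A = 126.449 mm^2
sigma = F/A = 4213 / 126.449
sigma = 33.32 MPa


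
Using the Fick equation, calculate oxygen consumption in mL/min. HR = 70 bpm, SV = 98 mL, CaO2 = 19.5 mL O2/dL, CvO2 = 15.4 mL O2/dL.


CO = HR*SV = 70*98/1000 = 6.86 L/min
a-v O2 diff = 19.5 - 15.4 = 4.1 mL/dL
VO2 = CO * (CaO2-CvO2) * 10 dL/L
VO2 = 6.86 * 4.1 * 10
VO2 = 281.3 mL/min


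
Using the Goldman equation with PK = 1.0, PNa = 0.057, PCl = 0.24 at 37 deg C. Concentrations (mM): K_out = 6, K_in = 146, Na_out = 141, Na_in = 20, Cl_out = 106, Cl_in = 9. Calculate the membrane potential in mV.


Vm = (RT/F)*ln((PK*Ko + PNa*Nao + PCl*Cli)/(PK*Ki + PNa*Nai + PCl*Clo))
Numer = 16.197, Denom = 172.58
Vm = -63.23 mV


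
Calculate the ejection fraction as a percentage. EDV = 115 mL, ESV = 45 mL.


SV = EDV - ESV = 115 - 45 = 70 mL
EF = SV/EDV * 100 = 70/115 * 100
EF = 60.87%


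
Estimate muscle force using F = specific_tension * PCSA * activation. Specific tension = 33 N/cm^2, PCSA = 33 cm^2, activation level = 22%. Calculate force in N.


F = sigma * PCSA * activation
F = 33 * 33 * 0.22
F = 239.6 N


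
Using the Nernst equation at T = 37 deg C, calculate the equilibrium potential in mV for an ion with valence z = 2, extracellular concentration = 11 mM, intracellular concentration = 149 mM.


E = (RT/(zF)) * ln(C_out/C_in)
T = 37 + 273.15 = 310.15 K
E = (8.314 * 310.15 / (2 * 96485)) * ln(11/149)
E = -34.82 mV


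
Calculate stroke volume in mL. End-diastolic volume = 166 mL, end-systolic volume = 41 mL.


SV = EDV - ESV
SV = 166 - 41
SV = 125 mL


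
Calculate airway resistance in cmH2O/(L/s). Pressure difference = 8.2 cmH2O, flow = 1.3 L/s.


R = dP / flow
R = 8.2 / 1.3
R = 6.308 cmH2O/(L/s)


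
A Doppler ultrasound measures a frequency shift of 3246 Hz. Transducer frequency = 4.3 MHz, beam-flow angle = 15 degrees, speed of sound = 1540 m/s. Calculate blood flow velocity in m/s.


v = fd * c / (2 * f0 * cos(theta))
v = 3246 * 1540 / (2 * 4.3000e+06 * cos(15))
v = 0.6018 m/s


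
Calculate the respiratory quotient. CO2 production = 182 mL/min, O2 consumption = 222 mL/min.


RQ = VCO2 / VO2
RQ = 182 / 222
RQ = 0.8198


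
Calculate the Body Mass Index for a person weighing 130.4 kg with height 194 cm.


BMI = weight / height^2
height = 194 cm = 1.94 m
BMI = 130.4 / 1.94^2
BMI = 34.65 kg/m^2


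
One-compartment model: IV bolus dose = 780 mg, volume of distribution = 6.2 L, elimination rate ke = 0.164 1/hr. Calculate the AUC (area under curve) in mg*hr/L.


C0 = Dose/Vd = 780/6.2 = 125.806 mg/L
AUC = C0/ke = 125.806/0.164
AUC = 767.1 mg*hr/L


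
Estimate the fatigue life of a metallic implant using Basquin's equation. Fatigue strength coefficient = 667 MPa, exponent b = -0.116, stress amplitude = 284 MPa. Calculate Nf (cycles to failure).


sigma_a = sigma_f' * (2Nf)^b
2Nf = (sigma_a/sigma_f')^(1/b)
2Nf = (284/667)^(1/-0.116)
2Nf = 1572.593
Nf = 786.3


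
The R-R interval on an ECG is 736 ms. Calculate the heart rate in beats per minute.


HR = 60 / RR_interval(s)
RR = 736 ms = 0.736 s
HR = 60 / 0.736 = 81.52 bpm


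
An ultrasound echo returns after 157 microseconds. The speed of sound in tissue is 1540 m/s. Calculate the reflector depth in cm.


depth = c * t / 2
t = 157 us = 1.5700e-04 s
depth = 1540 * 1.5700e-04 / 2
depth = 0.12089 m = 12.089 cm


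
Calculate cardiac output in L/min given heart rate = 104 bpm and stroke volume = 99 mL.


CO = HR * SV
CO = 104 * 99 / 1000
CO = 10.3 L/min


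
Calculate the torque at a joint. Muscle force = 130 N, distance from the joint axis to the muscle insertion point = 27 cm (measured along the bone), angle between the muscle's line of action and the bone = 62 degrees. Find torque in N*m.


Torque = F * d * sin(theta)   (moment arm = d*sin(theta))
d = 27 cm = 0.27 m
Torque = 130 * 0.27 * sin(62)
Torque = 30.99 N*m


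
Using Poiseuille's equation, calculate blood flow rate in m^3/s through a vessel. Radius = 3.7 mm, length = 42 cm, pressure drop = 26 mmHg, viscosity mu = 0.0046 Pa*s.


Q = pi*r^4*dP / (8*mu*L)
r = 0.0037 m, L = 0.42 m
dP = 26 mmHg = 3466.372 Pa
Q = 1.3205e-04 m^3/s


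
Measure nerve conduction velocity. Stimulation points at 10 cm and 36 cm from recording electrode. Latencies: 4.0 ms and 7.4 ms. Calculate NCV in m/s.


Distance = (36 - 10) / 100 = 0.26 m
dt = (7.4 - 4.0) / 1000 = 0.0034 s
NCV = dist / dt = 76.47 m/s


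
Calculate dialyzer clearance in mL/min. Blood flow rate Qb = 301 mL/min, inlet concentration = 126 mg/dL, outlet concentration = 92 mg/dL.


K = Qb * (Cb_in - Cb_out) / Cb_in
K = 301 * (126 - 92) / 126
K = 81.22 mL/min


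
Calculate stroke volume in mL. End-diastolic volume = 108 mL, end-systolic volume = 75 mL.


SV = EDV - ESV
SV = 108 - 75
SV = 33 mL


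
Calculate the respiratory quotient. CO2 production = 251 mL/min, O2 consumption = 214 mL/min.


RQ = VCO2 / VO2
RQ = 251 / 214
RQ = 1.173


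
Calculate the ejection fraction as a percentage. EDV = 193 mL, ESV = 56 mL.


SV = EDV - ESV = 193 - 56 = 137 mL
EF = SV/EDV * 100 = 137/193 * 100
EF = 70.98%


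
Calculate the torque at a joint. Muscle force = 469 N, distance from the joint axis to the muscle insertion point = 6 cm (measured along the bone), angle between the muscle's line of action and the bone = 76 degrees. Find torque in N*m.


Torque = F * d * sin(theta)   (moment arm = d*sin(theta))
d = 6 cm = 0.06 m
Torque = 469 * 0.06 * sin(76)
Torque = 27.3 N*m


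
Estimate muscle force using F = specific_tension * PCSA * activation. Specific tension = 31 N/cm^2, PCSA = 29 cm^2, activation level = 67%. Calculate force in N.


F = sigma * PCSA * activation
F = 31 * 29 * 0.67
F = 602.3 N


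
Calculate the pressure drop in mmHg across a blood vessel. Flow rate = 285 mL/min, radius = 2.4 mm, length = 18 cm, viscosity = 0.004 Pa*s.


dP = 8*mu*L*Q / (pi*r^4)
Q = 285 mL/min = 4.75e-06 m^3/s
dP = 262.495 Pa = 262.495 / 133.322 mmHg = 1.969 mmHg


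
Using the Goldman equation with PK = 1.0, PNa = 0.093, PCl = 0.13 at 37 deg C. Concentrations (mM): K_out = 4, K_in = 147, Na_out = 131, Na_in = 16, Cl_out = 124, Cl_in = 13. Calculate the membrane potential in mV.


Vm = (RT/F)*ln((PK*Ko + PNa*Nao + PCl*Cli)/(PK*Ki + PNa*Nai + PCl*Clo))
Numer = 17.873, Denom = 164.608
Vm = -59.34 mV


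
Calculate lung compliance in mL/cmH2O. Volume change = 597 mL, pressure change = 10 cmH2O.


C = dV / dP
C = 597 / 10
C = 59.7 mL/cmH2O


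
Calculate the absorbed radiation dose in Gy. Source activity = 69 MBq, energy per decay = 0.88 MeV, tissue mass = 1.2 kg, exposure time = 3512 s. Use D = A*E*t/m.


A = 69 MBq = 6.9000e+07 Bq
E = 0.88 MeV = 1.40976e-13 J
D = A*E*t/m = 6.9000e+07*1.40976e-13*3512/1.2
D = 0.02847 Gy


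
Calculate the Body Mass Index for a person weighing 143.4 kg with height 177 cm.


BMI = weight / height^2
height = 177 cm = 1.77 m
BMI = 143.4 / 1.77^2
BMI = 45.77 kg/m^2


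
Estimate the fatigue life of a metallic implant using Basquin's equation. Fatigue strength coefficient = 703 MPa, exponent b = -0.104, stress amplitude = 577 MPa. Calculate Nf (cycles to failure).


sigma_a = sigma_f' * (2Nf)^b
2Nf = (sigma_a/sigma_f')^(1/b)
2Nf = (577/703)^(1/-0.104)
2Nf = 6.6804082
Nf = 3.34


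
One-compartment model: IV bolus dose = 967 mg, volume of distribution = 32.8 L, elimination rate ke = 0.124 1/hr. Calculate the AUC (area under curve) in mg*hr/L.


C0 = Dose/Vd = 967/32.8 = 29.4817 mg/L
AUC = C0/ke = 29.4817/0.124
AUC = 237.8 mg*hr/L


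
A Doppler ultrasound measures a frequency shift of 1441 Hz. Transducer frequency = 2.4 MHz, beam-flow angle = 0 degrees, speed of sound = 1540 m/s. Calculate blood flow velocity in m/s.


v = fd * c / (2 * f0 * cos(theta))
v = 1441 * 1540 / (2 * 2.4000e+06 * cos(0))
v = 0.4623 m/s


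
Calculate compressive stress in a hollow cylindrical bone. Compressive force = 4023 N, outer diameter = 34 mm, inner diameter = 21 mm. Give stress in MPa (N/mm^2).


A = pi*(r_o^2 - r_i^2)
r_o = 17 mm, r_i = 10.5 mm
A = 561.56 mm^2
sigma = F/A = 4023 / 561.56
sigma = 7.164 MPa


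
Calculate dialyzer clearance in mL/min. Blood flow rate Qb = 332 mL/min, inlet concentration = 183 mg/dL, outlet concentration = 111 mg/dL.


K = Qb * (Cb_in - Cb_out) / Cb_in
K = 332 * (183 - 111) / 183
K = 130.6 mL/min


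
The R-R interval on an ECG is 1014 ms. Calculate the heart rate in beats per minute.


HR = 60 / RR_interval(s)
RR = 1014 ms = 1.014 s
HR = 60 / 1.014 = 59.17 bpm


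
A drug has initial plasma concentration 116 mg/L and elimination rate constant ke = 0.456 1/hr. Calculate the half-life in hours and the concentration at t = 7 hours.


t_half = ln(2) / ke = 0.693147 / 0.456 = 1.52 hr
C(t) = C0 * exp(-ke*t) = 116 * exp(-0.456*7)
C(7) = 4.766 mg/L


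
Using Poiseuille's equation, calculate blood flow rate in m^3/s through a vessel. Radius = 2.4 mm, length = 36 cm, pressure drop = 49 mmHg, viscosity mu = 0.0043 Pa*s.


Q = pi*r^4*dP / (8*mu*L)
r = 0.0024 m, L = 0.36 m
dP = 49 mmHg = 6532.778 Pa
Q = 5.4983e-05 m^3/s


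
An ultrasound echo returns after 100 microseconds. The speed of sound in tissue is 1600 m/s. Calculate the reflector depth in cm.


depth = c * t / 2
t = 100 us = 1.0000e-04 s
depth = 1600 * 1.0000e-04 / 2
depth = 0.08 m = 8 cm


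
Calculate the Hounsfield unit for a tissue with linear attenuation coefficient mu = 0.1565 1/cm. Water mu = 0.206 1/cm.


HU = ((mu_tissue - mu_water) / mu_water) * 1000
HU = ((0.1565 - 0.206) / 0.206) * 1000
HU = -240.3


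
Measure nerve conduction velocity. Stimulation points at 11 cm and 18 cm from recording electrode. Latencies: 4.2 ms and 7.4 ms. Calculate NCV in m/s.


Distance = (18 - 11) / 100 = 0.07 m
dt = (7.4 - 4.2) / 1000 = 0.0032 s
NCV = dist / dt = 21.88 m/s


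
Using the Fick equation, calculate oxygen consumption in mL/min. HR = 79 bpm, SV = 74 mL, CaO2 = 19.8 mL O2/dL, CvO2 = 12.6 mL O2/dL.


CO = HR*SV = 79*74/1000 = 5.846 L/min
a-v O2 diff = 19.8 - 12.6 = 7.2 mL/dL
VO2 = CO * (CaO2-CvO2) * 10 dL/L
VO2 = 5.846 * 7.2 * 10
VO2 = 420.9 mL/min


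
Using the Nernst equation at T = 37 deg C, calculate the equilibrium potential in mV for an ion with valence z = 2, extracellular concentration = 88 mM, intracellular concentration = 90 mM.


E = (RT/(zF)) * ln(C_out/C_in)
T = 37 + 273.15 = 310.15 K
E = (8.314 * 310.15 / (2 * 96485)) * ln(88/90)
E = -0.3003 mV


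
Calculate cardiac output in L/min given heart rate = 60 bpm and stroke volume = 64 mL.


CO = HR * SV
CO = 60 * 64 / 1000
CO = 3.84 L/min


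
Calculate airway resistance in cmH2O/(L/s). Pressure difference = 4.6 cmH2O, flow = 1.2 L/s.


R = dP / flow
R = 4.6 / 1.2
R = 3.833 cmH2O/(L/s)


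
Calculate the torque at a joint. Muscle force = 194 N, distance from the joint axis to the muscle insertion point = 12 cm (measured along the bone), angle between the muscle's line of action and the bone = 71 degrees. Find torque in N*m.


Torque = F * d * sin(theta)   (moment arm = d*sin(theta))
d = 12 cm = 0.12 m
Torque = 194 * 0.12 * sin(71)
Torque = 22.01 N*m


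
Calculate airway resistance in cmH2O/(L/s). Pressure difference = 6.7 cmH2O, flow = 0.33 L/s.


R = dP / flow
R = 6.7 / 0.33
R = 20.3 cmH2O/(L/s)


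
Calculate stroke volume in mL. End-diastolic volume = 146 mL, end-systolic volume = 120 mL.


SV = EDV - ESV
SV = 146 - 120
SV = 26 mL


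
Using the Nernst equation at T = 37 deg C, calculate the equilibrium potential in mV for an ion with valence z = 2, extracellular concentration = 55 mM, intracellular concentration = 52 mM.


E = (RT/(zF)) * ln(C_out/C_in)
T = 37 + 273.15 = 310.15 K
E = (8.314 * 310.15 / (2 * 96485)) * ln(55/52)
E = 0.7495 mV


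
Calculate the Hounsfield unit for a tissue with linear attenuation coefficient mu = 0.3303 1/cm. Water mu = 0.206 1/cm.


HU = ((mu_tissue - mu_water) / mu_water) * 1000
HU = ((0.3303 - 0.206) / 0.206) * 1000
HU = 603.4


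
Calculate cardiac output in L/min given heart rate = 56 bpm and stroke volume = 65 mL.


CO = HR * SV
CO = 56 * 65 / 1000
CO = 3.64 L/min


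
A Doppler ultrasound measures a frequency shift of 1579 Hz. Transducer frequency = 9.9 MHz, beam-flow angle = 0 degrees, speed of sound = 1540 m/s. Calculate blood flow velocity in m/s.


v = fd * c / (2 * f0 * cos(theta))
v = 1579 * 1540 / (2 * 9.9000e+06 * cos(0))
v = 0.1228 m/s


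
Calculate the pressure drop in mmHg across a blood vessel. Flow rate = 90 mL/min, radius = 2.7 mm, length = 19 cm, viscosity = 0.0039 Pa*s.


dP = 8*mu*L*Q / (pi*r^4)
Q = 90 mL/min = 1.5e-06 m^3/s
dP = 53.2592 Pa = 53.2592 / 133.322 mmHg = 0.3995 mmHg


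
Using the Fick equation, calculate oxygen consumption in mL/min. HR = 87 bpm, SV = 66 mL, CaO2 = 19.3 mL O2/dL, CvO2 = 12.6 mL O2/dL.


CO = HR*SV = 87*66/1000 = 5.742 L/min
a-v O2 diff = 19.3 - 12.6 = 6.7 mL/dL
VO2 = CO * (CaO2-CvO2) * 10 dL/L
VO2 = 5.742 * 6.7 * 10
VO2 = 384.7 mL/min


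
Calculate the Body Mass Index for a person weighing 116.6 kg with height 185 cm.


BMI = weight / height^2
height = 185 cm = 1.85 m
BMI = 116.6 / 1.85^2
BMI = 34.07 kg/m^2


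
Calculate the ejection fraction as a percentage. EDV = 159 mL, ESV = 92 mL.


SV = EDV - ESV = 159 - 92 = 67 mL
EF = SV/EDV * 100 = 67/159 * 100
EF = 42.14%


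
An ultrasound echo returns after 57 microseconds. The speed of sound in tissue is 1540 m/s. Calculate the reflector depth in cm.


depth = c * t / 2
t = 57 us = 5.7000e-05 s
depth = 1540 * 5.7000e-05 / 2
depth = 0.04389 m = 4.389 cm


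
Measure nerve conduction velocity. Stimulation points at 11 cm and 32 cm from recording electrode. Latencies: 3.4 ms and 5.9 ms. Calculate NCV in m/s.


Distance = (32 - 11) / 100 = 0.21 m
dt = (5.9 - 3.4) / 1000 = 0.0025 s
NCV = dist / dt = 84 m/s


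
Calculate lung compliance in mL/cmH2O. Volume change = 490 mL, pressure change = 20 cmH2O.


C = dV / dP
C = 490 / 20
C = 24.5 mL/cmH2O


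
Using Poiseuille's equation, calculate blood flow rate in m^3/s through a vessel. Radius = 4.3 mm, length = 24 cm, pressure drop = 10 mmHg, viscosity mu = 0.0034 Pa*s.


Q = pi*r^4*dP / (8*mu*L)
r = 0.0043 m, L = 0.24 m
dP = 10 mmHg = 1333.22 Pa
Q = 2.1935e-04 m^3/s


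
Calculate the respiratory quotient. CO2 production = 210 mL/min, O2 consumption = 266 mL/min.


RQ = VCO2 / VO2
RQ = 210 / 266
RQ = 0.7895


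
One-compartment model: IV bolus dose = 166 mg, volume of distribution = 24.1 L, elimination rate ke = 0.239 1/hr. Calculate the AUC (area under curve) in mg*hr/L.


C0 = Dose/Vd = 166/24.1 = 6.88797 mg/L
AUC = C0/ke = 6.88797/0.239
AUC = 28.82 mg*hr/L


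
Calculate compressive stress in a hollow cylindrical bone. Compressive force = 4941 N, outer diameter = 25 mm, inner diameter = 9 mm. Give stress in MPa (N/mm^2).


A = pi*(r_o^2 - r_i^2)
r_o = 12.5 mm, r_i = 4.5 mm
A = 427.257 mm^2
sigma = F/A = 4941 / 427.257
sigma = 11.56 MPa


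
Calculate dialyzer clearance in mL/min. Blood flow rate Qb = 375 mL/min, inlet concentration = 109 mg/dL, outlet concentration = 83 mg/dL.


K = Qb * (Cb_in - Cb_out) / Cb_in
K = 375 * (109 - 83) / 109
K = 89.45 mL/min


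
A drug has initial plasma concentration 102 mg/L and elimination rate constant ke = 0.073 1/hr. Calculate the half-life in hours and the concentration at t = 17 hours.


t_half = ln(2) / ke = 0.693147 / 0.073 = 9.495 hr
C(t) = C0 * exp(-ke*t) = 102 * exp(-0.073*17)
C(17) = 29.49 mg/L


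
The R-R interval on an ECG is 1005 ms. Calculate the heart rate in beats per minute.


HR = 60 / RR_interval(s)
RR = 1005 ms = 1.005 s
HR = 60 / 1.005 = 59.7 bpm


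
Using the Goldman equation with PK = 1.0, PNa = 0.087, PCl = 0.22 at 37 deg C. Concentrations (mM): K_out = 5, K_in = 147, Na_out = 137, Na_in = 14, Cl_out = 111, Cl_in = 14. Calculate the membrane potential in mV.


Vm = (RT/F)*ln((PK*Ko + PNa*Nao + PCl*Cli)/(PK*Ki + PNa*Nai + PCl*Clo))
Numer = 19.999, Denom = 172.638
Vm = -57.61 mV


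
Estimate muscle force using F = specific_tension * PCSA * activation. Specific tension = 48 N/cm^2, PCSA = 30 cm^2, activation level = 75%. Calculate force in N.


F = sigma * PCSA * activation
F = 48 * 30 * 0.75
F = 1080 N


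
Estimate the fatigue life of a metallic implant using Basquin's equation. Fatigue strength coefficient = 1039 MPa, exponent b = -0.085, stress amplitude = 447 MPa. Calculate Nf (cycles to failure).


sigma_a = sigma_f' * (2Nf)^b
2Nf = (sigma_a/sigma_f')^(1/b)
2Nf = (447/1039)^(1/-0.085)
2Nf = 20394.176
Nf = 1.02e+04


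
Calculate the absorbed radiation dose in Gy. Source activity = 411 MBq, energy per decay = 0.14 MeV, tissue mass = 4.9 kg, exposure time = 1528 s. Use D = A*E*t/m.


A = 411 MBq = 4.1100e+08 Bq
E = 0.14 MeV = 2.2428e-14 J
D = A*E*t/m = 4.1100e+08*2.2428e-14*1528/4.9
D = 0.002874 Gy


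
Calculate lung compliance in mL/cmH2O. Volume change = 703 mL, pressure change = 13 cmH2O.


C = dV / dP
C = 703 / 13
C = 54.08 mL/cmH2O


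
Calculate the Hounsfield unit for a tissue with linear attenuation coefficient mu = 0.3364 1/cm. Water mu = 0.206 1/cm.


HU = ((mu_tissue - mu_water) / mu_water) * 1000
HU = ((0.3364 - 0.206) / 0.206) * 1000
HU = 633


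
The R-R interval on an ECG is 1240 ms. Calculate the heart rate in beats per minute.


HR = 60 / RR_interval(s)
RR = 1240 ms = 1.24 s
HR = 60 / 1.24 = 48.39 bpm


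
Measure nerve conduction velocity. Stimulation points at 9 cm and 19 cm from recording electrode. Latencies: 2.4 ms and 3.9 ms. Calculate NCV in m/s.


Distance = (19 - 9) / 100 = 0.1 m
dt = (3.9 - 2.4) / 1000 = 0.0015 s
NCV = dist / dt = 66.67 m/s


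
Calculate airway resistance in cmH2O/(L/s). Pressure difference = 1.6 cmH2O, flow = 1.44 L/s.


R = dP / flow
R = 1.6 / 1.44
R = 1.111 cmH2O/(L/s)


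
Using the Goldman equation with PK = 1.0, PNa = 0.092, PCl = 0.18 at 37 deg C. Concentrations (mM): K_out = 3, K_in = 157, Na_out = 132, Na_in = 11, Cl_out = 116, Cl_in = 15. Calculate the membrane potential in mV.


Vm = (RT/F)*ln((PK*Ko + PNa*Nao + PCl*Cli)/(PK*Ki + PNa*Nai + PCl*Clo))
Numer = 17.844, Denom = 178.892
Vm = -61.6 mV


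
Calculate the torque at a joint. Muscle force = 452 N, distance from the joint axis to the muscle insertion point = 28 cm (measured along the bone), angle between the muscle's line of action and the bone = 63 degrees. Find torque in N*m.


Torque = F * d * sin(theta)   (moment arm = d*sin(theta))
d = 28 cm = 0.28 m
Torque = 452 * 0.28 * sin(63)
Torque = 112.8 N*m


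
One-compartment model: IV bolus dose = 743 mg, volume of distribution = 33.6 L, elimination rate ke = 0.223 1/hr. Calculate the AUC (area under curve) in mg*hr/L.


C0 = Dose/Vd = 743/33.6 = 22.1131 mg/L
AUC = C0/ke = 22.1131/0.223
AUC = 99.16 mg*hr/L


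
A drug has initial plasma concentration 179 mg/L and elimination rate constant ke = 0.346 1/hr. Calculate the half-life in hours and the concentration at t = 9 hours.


t_half = ln(2) / ke = 0.693147 / 0.346 = 2.003 hr
C(t) = C0 * exp(-ke*t) = 179 * exp(-0.346*9)
C(9) = 7.952 mg/L


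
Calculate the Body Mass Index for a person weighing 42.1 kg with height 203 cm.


BMI = weight / height^2
height = 203 cm = 2.03 m
BMI = 42.1 / 2.03^2
BMI = 10.22 kg/m^2


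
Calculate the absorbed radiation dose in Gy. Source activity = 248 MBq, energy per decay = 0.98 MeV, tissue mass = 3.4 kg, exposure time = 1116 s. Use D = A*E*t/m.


A = 248 MBq = 2.4800e+08 Bq
E = 0.98 MeV = 1.56996e-13 J
D = A*E*t/m = 2.4800e+08*1.56996e-13*1116/3.4
D = 0.01278 Gy


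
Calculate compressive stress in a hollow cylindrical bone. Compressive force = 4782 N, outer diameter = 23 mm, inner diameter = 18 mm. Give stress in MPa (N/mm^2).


A = pi*(r_o^2 - r_i^2)
r_o = 11.5 mm, r_i = 9 mm
A = 161.007 mm^2
sigma = F/A = 4782 / 161.007
sigma = 29.7 MPa


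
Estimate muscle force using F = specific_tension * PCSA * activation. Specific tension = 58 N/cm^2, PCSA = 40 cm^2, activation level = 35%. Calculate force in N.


F = sigma * PCSA * activation
F = 58 * 40 * 0.35
F = 812 N


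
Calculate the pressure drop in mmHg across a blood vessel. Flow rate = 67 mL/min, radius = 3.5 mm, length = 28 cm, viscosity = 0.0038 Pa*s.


dP = 8*mu*L*Q / (pi*r^4)
Q = 67 mL/min = 1.11667e-06 m^3/s
dP = 20.162 Pa = 20.162 / 133.322 mmHg = 0.1512 mmHg


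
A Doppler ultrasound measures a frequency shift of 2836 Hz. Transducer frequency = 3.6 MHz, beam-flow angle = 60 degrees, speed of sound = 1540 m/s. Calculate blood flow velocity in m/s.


v = fd * c / (2 * f0 * cos(theta))
v = 2836 * 1540 / (2 * 3.6000e+06 * cos(60))
v = 1.213 m/s


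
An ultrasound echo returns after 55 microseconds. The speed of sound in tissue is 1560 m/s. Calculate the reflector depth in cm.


depth = c * t / 2
t = 55 us = 5.5000e-05 s
depth = 1560 * 5.5000e-05 / 2
depth = 0.0429 m = 4.29 cm


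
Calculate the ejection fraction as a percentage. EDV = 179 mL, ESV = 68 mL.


SV = EDV - ESV = 179 - 68 = 111 mL
EF = SV/EDV * 100 = 111/179 * 100
EF = 62.01%


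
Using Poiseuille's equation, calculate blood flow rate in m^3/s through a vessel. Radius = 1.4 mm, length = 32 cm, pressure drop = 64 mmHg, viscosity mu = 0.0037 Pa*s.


Q = pi*r^4*dP / (8*mu*L)
r = 0.0014 m, L = 0.32 m
dP = 64 mmHg = 8532.608 Pa
Q = 1.0872e-05 m^3/s


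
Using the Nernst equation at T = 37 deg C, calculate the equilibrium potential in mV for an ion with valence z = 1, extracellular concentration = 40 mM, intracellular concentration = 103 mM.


E = (RT/(zF)) * ln(C_out/C_in)
T = 37 + 273.15 = 310.15 K
E = (8.314 * 310.15 / (1 * 96485)) * ln(40/103)
E = -25.28 mV


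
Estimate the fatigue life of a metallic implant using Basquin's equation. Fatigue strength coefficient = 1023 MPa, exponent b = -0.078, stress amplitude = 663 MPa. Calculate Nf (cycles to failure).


sigma_a = sigma_f' * (2Nf)^b
2Nf = (sigma_a/sigma_f')^(1/b)
2Nf = (663/1023)^(1/-0.078)
2Nf = 259.95537
Nf = 130


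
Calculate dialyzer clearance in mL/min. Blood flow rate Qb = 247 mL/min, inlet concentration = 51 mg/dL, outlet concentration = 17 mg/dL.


K = Qb * (Cb_in - Cb_out) / Cb_in
K = 247 * (51 - 17) / 51
K = 164.7 mL/min


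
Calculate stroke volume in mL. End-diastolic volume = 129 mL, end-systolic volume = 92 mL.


SV = EDV - ESV
SV = 129 - 92
SV = 37 mL


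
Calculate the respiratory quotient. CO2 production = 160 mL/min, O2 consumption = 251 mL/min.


RQ = VCO2 / VO2
RQ = 160 / 251
RQ = 0.6375


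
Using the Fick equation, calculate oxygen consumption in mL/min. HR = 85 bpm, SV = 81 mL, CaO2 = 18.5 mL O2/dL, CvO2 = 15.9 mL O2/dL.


CO = HR*SV = 85*81/1000 = 6.885 L/min
a-v O2 diff = 18.5 - 15.9 = 2.6 mL/dL
VO2 = CO * (CaO2-CvO2) * 10 dL/L
VO2 = 6.885 * 2.6 * 10
VO2 = 179 mL/min


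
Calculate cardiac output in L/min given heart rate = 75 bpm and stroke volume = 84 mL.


CO = HR * SV
CO = 75 * 84 / 1000
CO = 6.3 L/min


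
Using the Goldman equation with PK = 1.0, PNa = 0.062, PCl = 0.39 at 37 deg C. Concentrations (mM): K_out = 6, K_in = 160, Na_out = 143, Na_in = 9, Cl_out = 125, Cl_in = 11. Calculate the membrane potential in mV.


Vm = (RT/F)*ln((PK*Ko + PNa*Nao + PCl*Cli)/(PK*Ki + PNa*Nai + PCl*Clo))
Numer = 19.156, Denom = 209.308
Vm = -63.91 mV


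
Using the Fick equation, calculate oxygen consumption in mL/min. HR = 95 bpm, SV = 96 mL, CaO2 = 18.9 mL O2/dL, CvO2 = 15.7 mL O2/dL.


CO = HR*SV = 95*96/1000 = 9.12 L/min
a-v O2 diff = 18.9 - 15.7 = 3.2 mL/dL
VO2 = CO * (CaO2-CvO2) * 10 dL/L
VO2 = 9.12 * 3.2 * 10
VO2 = 291.8 mL/min


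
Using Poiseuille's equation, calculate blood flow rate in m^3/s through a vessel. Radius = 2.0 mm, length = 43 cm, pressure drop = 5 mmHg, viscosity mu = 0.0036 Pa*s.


Q = pi*r^4*dP / (8*mu*L)
r = 0.002 m, L = 0.43 m
dP = 5 mmHg = 666.61 Pa
Q = 2.7057e-06 m^3/s


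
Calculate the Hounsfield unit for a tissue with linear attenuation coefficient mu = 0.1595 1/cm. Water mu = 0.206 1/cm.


HU = ((mu_tissue - mu_water) / mu_water) * 1000
HU = ((0.1595 - 0.206) / 0.206) * 1000
HU = -225.7


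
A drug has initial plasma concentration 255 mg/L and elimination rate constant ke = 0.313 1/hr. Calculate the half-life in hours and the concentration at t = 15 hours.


t_half = ln(2) / ke = 0.693147 / 0.313 = 2.215 hr
C(t) = C0 * exp(-ke*t) = 255 * exp(-0.313*15)
C(15) = 2.331 mg/L


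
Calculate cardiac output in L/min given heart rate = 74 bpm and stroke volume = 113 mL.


CO = HR * SV
CO = 74 * 113 / 1000
CO = 8.362 L/min


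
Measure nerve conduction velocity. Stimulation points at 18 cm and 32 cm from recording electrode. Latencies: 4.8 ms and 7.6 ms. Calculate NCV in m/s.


Distance = (32 - 18) / 100 = 0.14 m
dt = (7.6 - 4.8) / 1000 = 0.0028 s
NCV = dist / dt = 50 m/s


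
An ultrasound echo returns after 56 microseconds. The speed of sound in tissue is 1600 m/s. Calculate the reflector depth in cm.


depth = c * t / 2
t = 56 us = 5.6000e-05 s
depth = 1600 * 5.6000e-05 / 2
depth = 0.0448 m = 4.48 cm


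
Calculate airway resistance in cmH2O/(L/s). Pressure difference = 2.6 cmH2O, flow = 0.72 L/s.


R = dP / flow
R = 2.6 / 0.72
R = 3.611 cmH2O/(L/s)


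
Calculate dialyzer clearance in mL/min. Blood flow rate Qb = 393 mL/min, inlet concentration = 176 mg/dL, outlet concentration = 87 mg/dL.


K = Qb * (Cb_in - Cb_out) / Cb_in
K = 393 * (176 - 87) / 176
K = 198.7 mL/min


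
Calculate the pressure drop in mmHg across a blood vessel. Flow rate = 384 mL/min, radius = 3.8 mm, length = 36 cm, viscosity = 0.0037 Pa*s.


dP = 8*mu*L*Q / (pi*r^4)
Q = 384 mL/min = 6.4e-06 m^3/s
dP = 104.109 Pa = 104.109 / 133.322 mmHg = 0.7809 mmHg


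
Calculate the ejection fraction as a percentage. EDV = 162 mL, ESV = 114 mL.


SV = EDV - ESV = 162 - 114 = 48 mL
EF = SV/EDV * 100 = 48/162 * 100
EF = 29.63%


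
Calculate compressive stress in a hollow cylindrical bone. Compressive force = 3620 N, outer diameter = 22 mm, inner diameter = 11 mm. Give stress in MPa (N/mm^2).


A = pi*(r_o^2 - r_i^2)
r_o = 11 mm, r_i = 5.5 mm
A = 285.1 mm^2
sigma = F/A = 3620 / 285.1
sigma = 12.7 MPa


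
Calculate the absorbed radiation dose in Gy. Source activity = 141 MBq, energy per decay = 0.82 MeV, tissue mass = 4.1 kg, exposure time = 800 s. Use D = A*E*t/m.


A = 141 MBq = 1.4100e+08 Bq
E = 0.82 MeV = 1.31364e-13 J
D = A*E*t/m = 1.4100e+08*1.31364e-13*800/4.1
D = 0.003614 Gy


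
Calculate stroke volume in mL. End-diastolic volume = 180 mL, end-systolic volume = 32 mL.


SV = EDV - ESV
SV = 180 - 32
SV = 148 mL


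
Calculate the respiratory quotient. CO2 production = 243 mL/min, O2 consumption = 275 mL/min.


RQ = VCO2 / VO2
RQ = 243 / 275
RQ = 0.8836


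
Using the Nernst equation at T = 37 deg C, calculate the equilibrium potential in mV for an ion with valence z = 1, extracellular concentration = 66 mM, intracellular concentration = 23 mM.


E = (RT/(zF)) * ln(C_out/C_in)
T = 37 + 273.15 = 310.15 K
E = (8.314 * 310.15 / (1 * 96485)) * ln(66/23)
E = 28.17 mV


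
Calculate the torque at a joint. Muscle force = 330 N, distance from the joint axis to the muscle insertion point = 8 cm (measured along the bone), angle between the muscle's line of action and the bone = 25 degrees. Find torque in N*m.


Torque = F * d * sin(theta)   (moment arm = d*sin(theta))
d = 8 cm = 0.08 m
Torque = 330 * 0.08 * sin(25)
Torque = 11.16 N*m


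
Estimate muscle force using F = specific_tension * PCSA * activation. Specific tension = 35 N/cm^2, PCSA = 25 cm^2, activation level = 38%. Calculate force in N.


F = sigma * PCSA * activation
F = 35 * 25 * 0.38
F = 332.5 N


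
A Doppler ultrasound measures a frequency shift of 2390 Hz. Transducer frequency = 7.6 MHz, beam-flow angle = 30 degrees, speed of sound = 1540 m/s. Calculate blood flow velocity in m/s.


v = fd * c / (2 * f0 * cos(theta))
v = 2390 * 1540 / (2 * 7.6000e+06 * cos(30))
v = 0.2796 m/s


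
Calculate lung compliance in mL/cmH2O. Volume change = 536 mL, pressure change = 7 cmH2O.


C = dV / dP
C = 536 / 7
C = 76.57 mL/cmH2O


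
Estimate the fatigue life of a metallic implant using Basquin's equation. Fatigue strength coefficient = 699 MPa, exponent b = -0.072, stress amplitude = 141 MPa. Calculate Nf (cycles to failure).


sigma_a = sigma_f' * (2Nf)^b
2Nf = (sigma_a/sigma_f')^(1/b)
2Nf = (141/699)^(1/-0.072)
2Nf = 4.5327523e+09
Nf = 2.2664e+09


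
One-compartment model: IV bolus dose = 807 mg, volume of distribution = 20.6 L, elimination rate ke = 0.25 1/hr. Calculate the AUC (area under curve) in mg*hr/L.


C0 = Dose/Vd = 807/20.6 = 39.1748 mg/L
AUC = C0/ke = 39.1748/0.25
AUC = 156.7 mg*hr/L


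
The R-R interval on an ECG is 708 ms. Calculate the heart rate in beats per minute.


HR = 60 / RR_interval(s)
RR = 708 ms = 0.708 s
HR = 60 / 0.708 = 84.75 bpm


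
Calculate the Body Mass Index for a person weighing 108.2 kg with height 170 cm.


BMI = weight / height^2
height = 170 cm = 1.7 m
BMI = 108.2 / 1.7^2
BMI = 37.44 kg/m^2


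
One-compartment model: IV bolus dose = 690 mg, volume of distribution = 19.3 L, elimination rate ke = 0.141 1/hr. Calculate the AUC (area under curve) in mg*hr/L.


C0 = Dose/Vd = 690/19.3 = 35.7513 mg/L
AUC = C0/ke = 35.7513/0.141
AUC = 253.6 mg*hr/L


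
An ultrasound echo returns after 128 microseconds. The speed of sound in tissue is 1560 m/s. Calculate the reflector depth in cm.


depth = c * t / 2
t = 128 us = 1.2800e-04 s
depth = 1560 * 1.2800e-04 / 2
depth = 0.09984 m = 9.984 cm


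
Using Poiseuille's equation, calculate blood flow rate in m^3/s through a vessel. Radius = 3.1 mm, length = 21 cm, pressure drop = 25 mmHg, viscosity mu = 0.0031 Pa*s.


Q = pi*r^4*dP / (8*mu*L)
r = 0.0031 m, L = 0.21 m
dP = 25 mmHg = 3333.05 Pa
Q = 1.8568e-04 m^3/s


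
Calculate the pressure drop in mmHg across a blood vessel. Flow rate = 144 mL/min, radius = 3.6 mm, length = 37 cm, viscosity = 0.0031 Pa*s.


dP = 8*mu*L*Q / (pi*r^4)
Q = 144 mL/min = 2.4e-06 m^3/s
dP = 41.7354 Pa = 41.7354 / 133.322 mmHg = 0.313 mmHg


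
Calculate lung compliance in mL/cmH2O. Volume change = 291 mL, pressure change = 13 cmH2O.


C = dV / dP
C = 291 / 13
C = 22.38 mL/cmH2O


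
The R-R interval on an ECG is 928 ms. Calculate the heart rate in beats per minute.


HR = 60 / RR_interval(s)
RR = 928 ms = 0.928 s
HR = 60 / 0.928 = 64.66 bpm


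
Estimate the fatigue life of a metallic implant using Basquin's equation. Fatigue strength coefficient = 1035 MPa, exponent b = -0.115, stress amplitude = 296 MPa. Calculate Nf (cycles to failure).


sigma_a = sigma_f' * (2Nf)^b
2Nf = (sigma_a/sigma_f')^(1/b)
2Nf = (296/1035)^(1/-0.115)
2Nf = 53380.11
Nf = 2.669e+04


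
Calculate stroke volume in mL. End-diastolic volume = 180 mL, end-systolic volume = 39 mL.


SV = EDV - ESV
SV = 180 - 39
SV = 141 mL


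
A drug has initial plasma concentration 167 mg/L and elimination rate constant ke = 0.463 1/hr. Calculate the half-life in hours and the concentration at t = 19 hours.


t_half = ln(2) / ke = 0.693147 / 0.463 = 1.497 hr
C(t) = C0 * exp(-ke*t) = 167 * exp(-0.463*19)
C(19) = 0.02525 mg/L


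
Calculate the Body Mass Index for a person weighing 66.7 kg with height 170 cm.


BMI = weight / height^2
height = 170 cm = 1.7 m
BMI = 66.7 / 1.7^2
BMI = 23.08 kg/m^2


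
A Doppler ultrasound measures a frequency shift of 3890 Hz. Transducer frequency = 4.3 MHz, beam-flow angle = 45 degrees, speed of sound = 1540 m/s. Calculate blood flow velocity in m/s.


v = fd * c / (2 * f0 * cos(theta))
v = 3890 * 1540 / (2 * 4.3000e+06 * cos(45))
v = 0.9851 m/s


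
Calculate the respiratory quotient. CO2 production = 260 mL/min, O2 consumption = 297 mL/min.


RQ = VCO2 / VO2
RQ = 260 / 297
RQ = 0.8754


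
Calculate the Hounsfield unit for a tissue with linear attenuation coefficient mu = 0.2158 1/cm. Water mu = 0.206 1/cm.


HU = ((mu_tissue - mu_water) / mu_water) * 1000
HU = ((0.2158 - 0.206) / 0.206) * 1000
HU = 47.57


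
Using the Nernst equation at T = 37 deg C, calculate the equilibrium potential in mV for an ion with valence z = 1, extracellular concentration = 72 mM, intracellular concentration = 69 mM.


E = (RT/(zF)) * ln(C_out/C_in)
T = 37 + 273.15 = 310.15 K
E = (8.314 * 310.15 / (1 * 96485)) * ln(72/69)
E = 1.137 mV


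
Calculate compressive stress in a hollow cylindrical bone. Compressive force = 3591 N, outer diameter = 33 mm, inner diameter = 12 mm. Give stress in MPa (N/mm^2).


A = pi*(r_o^2 - r_i^2)
r_o = 16.5 mm, r_i = 6 mm
A = 742.201 mm^2
sigma = F/A = 3591 / 742.201
sigma = 4.838 MPa


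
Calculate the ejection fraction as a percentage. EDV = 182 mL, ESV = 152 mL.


SV = EDV - ESV = 182 - 152 = 30 mL
EF = SV/EDV * 100 = 30/182 * 100
EF = 16.48%


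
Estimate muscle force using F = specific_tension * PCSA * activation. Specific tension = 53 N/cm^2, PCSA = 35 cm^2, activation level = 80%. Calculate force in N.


F = sigma * PCSA * activation
F = 53 * 35 * 0.8
F = 1484 N


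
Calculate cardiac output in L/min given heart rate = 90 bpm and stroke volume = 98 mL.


CO = HR * SV
CO = 90 * 98 / 1000
CO = 8.82 L/min


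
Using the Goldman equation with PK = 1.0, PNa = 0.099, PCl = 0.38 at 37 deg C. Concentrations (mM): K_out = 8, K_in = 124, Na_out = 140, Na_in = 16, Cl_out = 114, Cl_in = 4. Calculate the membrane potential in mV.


Vm = (RT/F)*ln((PK*Ko + PNa*Nao + PCl*Cli)/(PK*Ki + PNa*Nai + PCl*Clo))
Numer = 23.38, Denom = 168.904
Vm = -52.85 mV


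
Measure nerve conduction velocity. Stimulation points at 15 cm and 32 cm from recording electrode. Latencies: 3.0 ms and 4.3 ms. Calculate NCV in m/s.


Distance = (32 - 15) / 100 = 0.17 m
dt = (4.3 - 3.0) / 1000 = 0.0013 s
NCV = dist / dt = 130.8 m/s


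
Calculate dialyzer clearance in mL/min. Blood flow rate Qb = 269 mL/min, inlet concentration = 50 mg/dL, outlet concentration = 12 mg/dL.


K = Qb * (Cb_in - Cb_out) / Cb_in
K = 269 * (50 - 12) / 50
K = 204.4 mL/min


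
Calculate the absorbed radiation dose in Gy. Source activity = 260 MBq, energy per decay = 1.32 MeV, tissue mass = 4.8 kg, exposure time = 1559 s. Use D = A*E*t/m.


A = 260 MBq = 2.6000e+08 Bq
E = 1.32 MeV = 2.11464e-13 J
D = A*E*t/m = 2.6000e+08*2.11464e-13*1559/4.8
D = 0.01786 Gy


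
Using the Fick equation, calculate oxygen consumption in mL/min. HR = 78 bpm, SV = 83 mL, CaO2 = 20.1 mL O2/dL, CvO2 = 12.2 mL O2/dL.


CO = HR*SV = 78*83/1000 = 6.474 L/min
a-v O2 diff = 20.1 - 12.2 = 7.9 mL/dL
VO2 = CO * (CaO2-CvO2) * 10 dL/L
VO2 = 6.474 * 7.9 * 10
VO2 = 511.4 mL/min


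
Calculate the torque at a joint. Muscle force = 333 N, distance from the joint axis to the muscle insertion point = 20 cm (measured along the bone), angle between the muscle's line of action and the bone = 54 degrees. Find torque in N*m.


Torque = F * d * sin(theta)   (moment arm = d*sin(theta))
d = 20 cm = 0.2 m
Torque = 333 * 0.2 * sin(54)
Torque = 53.88 N*m


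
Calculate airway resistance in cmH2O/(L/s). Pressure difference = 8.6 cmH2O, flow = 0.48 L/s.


R = dP / flow
R = 8.6 / 0.48
R = 17.92 cmH2O/(L/s)


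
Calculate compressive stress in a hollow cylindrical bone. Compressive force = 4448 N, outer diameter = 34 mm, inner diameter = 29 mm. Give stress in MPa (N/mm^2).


A = pi*(r_o^2 - r_i^2)
r_o = 17 mm, r_i = 14.5 mm
A = 247.4 mm^2
sigma = F/A = 4448 / 247.4
sigma = 17.98 MPa


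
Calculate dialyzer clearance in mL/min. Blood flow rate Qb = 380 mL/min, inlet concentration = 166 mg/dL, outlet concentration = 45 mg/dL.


K = Qb * (Cb_in - Cb_out) / Cb_in
K = 380 * (166 - 45) / 166
K = 277 mL/min


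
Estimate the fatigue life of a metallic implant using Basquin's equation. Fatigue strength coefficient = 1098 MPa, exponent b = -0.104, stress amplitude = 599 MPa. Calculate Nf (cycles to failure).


sigma_a = sigma_f' * (2Nf)^b
2Nf = (sigma_a/sigma_f')^(1/b)
2Nf = (599/1098)^(1/-0.104)
2Nf = 339.26091
Nf = 169.6


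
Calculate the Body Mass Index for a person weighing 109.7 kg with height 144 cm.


BMI = weight / height^2
height = 144 cm = 1.44 m
BMI = 109.7 / 1.44^2
BMI = 52.9 kg/m^2


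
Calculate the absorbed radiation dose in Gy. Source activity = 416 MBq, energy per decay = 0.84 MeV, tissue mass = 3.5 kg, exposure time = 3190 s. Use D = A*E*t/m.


A = 416 MBq = 4.1600e+08 Bq
E = 0.84 MeV = 1.34568e-13 J
D = A*E*t/m = 4.1600e+08*1.34568e-13*3190/3.5
D = 0.05102 Gy


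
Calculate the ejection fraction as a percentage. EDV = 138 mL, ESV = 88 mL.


SV = EDV - ESV = 138 - 88 = 50 mL
EF = SV/EDV * 100 = 50/138 * 100
EF = 36.23%


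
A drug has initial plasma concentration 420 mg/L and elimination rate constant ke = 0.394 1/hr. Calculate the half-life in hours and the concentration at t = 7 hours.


t_half = ln(2) / ke = 0.693147 / 0.394 = 1.759 hr
C(t) = C0 * exp(-ke*t) = 420 * exp(-0.394*7)
C(7) = 26.64 mg/L


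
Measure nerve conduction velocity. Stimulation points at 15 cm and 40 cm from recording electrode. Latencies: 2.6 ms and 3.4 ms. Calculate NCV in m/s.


Distance = (40 - 15) / 100 = 0.25 m
dt = (3.4 - 2.6) / 1000 = 8.0000e-04 s
NCV = dist / dt = 312.5 m/s


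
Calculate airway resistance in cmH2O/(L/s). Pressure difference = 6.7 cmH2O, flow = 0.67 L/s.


R = dP / flow
R = 6.7 / 0.67
R = 10 cmH2O/(L/s)


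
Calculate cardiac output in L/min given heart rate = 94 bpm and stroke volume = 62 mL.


CO = HR * SV
CO = 94 * 62 / 1000
CO = 5.828 L/min


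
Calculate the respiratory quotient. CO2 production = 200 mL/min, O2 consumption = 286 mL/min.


RQ = VCO2 / VO2
RQ = 200 / 286
RQ = 0.6993


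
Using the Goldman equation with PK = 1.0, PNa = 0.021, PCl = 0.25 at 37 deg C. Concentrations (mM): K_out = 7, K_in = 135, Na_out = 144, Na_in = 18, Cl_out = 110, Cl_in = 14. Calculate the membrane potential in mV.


Vm = (RT/F)*ln((PK*Ko + PNa*Nao + PCl*Cli)/(PK*Ki + PNa*Nai + PCl*Clo))
Numer = 13.524, Denom = 162.878
Vm = -66.51 mV


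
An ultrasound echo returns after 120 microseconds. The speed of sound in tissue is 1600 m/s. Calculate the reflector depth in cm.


depth = c * t / 2
t = 120 us = 1.2000e-04 s
depth = 1600 * 1.2000e-04 / 2
depth = 0.096 m = 9.6 cm


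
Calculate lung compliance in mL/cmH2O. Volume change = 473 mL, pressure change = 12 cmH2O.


C = dV / dP
C = 473 / 12
C = 39.42 mL/cmH2O


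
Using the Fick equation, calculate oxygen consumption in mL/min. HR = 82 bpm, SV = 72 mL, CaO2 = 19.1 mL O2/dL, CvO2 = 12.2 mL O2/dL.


CO = HR*SV = 82*72/1000 = 5.904 L/min
a-v O2 diff = 19.1 - 12.2 = 6.9 mL/dL
VO2 = CO * (CaO2-CvO2) * 10 dL/L
VO2 = 5.904 * 6.9 * 10
VO2 = 407.4 mL/min
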